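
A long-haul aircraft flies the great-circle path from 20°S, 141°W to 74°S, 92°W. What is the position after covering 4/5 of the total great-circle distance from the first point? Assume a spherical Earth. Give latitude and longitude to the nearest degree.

Convert each endpoint to a unit vector on the sphere (x = cos φ cos λ, y = cos φ sin λ, z = sin φ).
The central angle between the endpoints is δ = arccos(p₁·p₂) ≈ 1.049 rad (60.1°).
Interpolate at f = 4/5 with slerp weights a = sin((1−f)δ)/sin δ ≈ 0.240, b = sin(fδ)/sin δ ≈ 0.858.
p = a·p₁ + b·p₂ ≈ (-0.184, -0.378, -0.907); φ = arcsin(p_z) ≈ -65.12°, λ = atan2(p_y, p_x) ≈ -115.89°.

≈ 65°S, 116°W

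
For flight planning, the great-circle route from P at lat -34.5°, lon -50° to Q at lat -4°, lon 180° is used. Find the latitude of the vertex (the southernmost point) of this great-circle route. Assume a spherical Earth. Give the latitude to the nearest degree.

The great circle lies in the plane with unit normal n̂ = (p₁ × p₂)/|p₁ × p₂|.
Here n̂_z ≈ -0.722; the vertex latitude is φ_max = arccos|n̂_z| ≈ 43.8°.
Check via Clairaut: cos φ_max = |cos φ₁| · sin C = cos(34.5°)·sin(118.8°) ≈ 0.722, again giving ≈ 43.8°.

≈ -44°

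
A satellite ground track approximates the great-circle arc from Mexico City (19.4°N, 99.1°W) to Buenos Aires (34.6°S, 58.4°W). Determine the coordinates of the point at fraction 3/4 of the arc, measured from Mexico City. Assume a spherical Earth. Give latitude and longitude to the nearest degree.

The haversine formula gives a central angle δ ≈ 1.159 rad (66.4°) between the endpoints.
Interpolate at f = 3/4 with slerp weights a = sin((1−f)δ)/sin δ ≈ 0.312, b = sin(fδ)/sin δ ≈ 0.834.
p = a·p₁ + b·p₂ ≈ (0.313, -0.875, -0.370); φ = arcsin(p_z) ≈ -21.70°, λ = atan2(p_y, p_x) ≈ -70.31°.

≈ (22°S, 70°W)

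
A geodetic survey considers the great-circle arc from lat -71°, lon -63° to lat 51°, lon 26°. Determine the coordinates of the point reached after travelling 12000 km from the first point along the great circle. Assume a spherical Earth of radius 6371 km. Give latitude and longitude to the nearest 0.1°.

The haversine formula gives a central angle δ ≈ 2.391 rad (137.0°) between the endpoints. The total great-circle distance is δ·R ≈ 2.391 × 6371 ≈ 15233 km, so the target fraction is f = 12000/15233 ≈ 0.788.
Interpolate at f ≈ 0.788 with slerp weights a = sin((1−f)δ)/sin δ ≈ 0.712, b = sin(fδ)/sin δ ≈ 1.395.
p = a·p₁ + b·p₂ ≈ (0.894, 0.178, 0.411); φ = arcsin(p_z) ≈ 24.24°, λ = atan2(p_y, p_x) ≈ 11.27°.

≈ lat 24.2°, lon 11.3°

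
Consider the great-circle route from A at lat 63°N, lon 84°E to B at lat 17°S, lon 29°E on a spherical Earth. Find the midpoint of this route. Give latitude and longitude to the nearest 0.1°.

≈ lat 25.2°N, lon 46.0°E

Write both endpoints as unit vectors p₁, p₂ with components (cos φ cos λ, cos φ sin λ, sin φ).
The central angle between the endpoints is δ = arccos(p₁·p₂) ≈ 1.582 rad (90.7°).
Interpolate at f = 1/2 with slerp weights a = sin((1−f)δ)/sin δ ≈ 0.711, b = sin(fδ)/sin δ ≈ 0.711.
p = a·p₁ + b·p₂ ≈ (0.629, 0.651, 0.426); φ = arcsin(p_z) ≈ 25.20°, λ = atan2(p_y, p_x) ≈ 46.00°.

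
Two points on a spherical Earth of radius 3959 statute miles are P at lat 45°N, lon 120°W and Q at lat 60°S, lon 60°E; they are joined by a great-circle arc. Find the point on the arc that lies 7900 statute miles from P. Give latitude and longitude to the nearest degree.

≈ lat 69°S, lon 120°W

Convert each endpoint to a unit vector on the sphere (x = cos φ cos λ, y = cos φ sin λ, z = sin φ).
The central angle between the endpoints is δ = arccos(p₁·p₂) ≈ 2.880 rad (165.0°). The total great-circle distance is δ·R ≈ 2.880 × 3959 ≈ 11401 mi, so the target fraction is f = 7900/11401 ≈ 0.693.
Interpolate at f ≈ 0.693 with slerp weights a = sin((1−f)δ)/sin δ ≈ 2.989, b = sin(fδ)/sin δ ≈ 3.521.
p = a·p₁ + b·p₂ ≈ (-0.176, -0.306, -0.936); φ = arcsin(p_z) ≈ -69.33°, λ = atan2(p_y, p_x) ≈ -120.00°.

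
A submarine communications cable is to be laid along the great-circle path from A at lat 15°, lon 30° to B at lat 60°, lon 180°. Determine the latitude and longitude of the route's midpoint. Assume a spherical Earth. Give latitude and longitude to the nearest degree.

Write both endpoints as unit vectors p₁, p₂ with components (cos φ cos λ, cos φ sin λ, sin φ).
The central angle between the endpoints is δ = arccos(p₁·p₂) ≈ 1.766 rad (101.2°).
Interpolate at f = 1/2 with slerp weights a = sin((1−f)δ)/sin δ ≈ 0.788, b = sin(fδ)/sin δ ≈ 0.788.
p = a·p₁ + b·p₂ ≈ (0.265, 0.380, 0.886); φ = arcsin(p_z) ≈ 62.38°, λ = atan2(p_y, p_x) ≈ 55.13°.

≈ lat 62°, lon 55°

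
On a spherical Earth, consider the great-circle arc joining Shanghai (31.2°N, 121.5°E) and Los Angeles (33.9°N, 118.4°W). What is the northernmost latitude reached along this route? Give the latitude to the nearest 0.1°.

The great circle lies in the plane with unit normal n̂ = (p₁ × p₂)/|p₁ × p₂|.
Here n̂_z ≈ +0.616; the vertex latitude is φ_max = arccos|n̂_z| ≈ 52.0°.
Check via Clairaut: cos φ_max = |cos φ₁| · sin C = cos(31.2°)·sin(46.0°) ≈ 0.616, again giving ≈ 52.0°.

≈ 52.0°N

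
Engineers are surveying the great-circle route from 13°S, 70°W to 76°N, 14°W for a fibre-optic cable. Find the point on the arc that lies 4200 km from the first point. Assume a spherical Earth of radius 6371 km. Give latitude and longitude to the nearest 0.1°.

≈ 24.0°N, 62.2°W

Write both endpoints as unit vectors p₁, p₂ with components (cos φ cos λ, cos φ sin λ, sin φ).
The central angle between the endpoints is δ = arccos(p₁·p₂) ≈ 1.657 rad (95.0°). The total great-circle distance is δ·R ≈ 1.657 × 6371 ≈ 10559 km, so the target fraction is f = 4200/10559 ≈ 0.398.
Interpolate at f ≈ 0.398 with slerp weights a = sin((1−f)δ)/sin δ ≈ 0.844, b = sin(fδ)/sin δ ≈ 0.615.
p = a·p₁ + b·p₂ ≈ (0.425, -0.808, 0.407); φ = arcsin(p_z) ≈ 24.00°, λ = atan2(p_y, p_x) ≈ -62.24°.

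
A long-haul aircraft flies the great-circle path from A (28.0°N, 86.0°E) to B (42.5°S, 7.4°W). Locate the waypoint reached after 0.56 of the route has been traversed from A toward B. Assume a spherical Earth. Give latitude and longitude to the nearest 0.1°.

The haversine formula gives a central angle δ ≈ 1.935 rad (110.8°) between the endpoints.
Interpolate at f = 0.56 with slerp weights a = sin((1−f)δ)/sin δ ≈ 0.805, b = sin(fδ)/sin δ ≈ 0.945.
p = a·p₁ + b·p₂ ≈ (0.741, 0.619, -0.261); φ = arcsin(p_z) ≈ -15.12°, λ = atan2(p_y, p_x) ≈ 39.88°.

≈ (15.1°S, 39.9°E)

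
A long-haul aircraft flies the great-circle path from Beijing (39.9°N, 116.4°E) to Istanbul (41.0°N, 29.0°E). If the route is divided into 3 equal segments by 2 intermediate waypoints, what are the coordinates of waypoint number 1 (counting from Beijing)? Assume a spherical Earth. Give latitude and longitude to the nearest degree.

From cos δ = sin φ₁ sin φ₂ + cos φ₁ cos φ₂ cos Δλ, the central angle is δ ≈ 1.107 rad (63.4°).
Interpolate at f = 1/3 with slerp weights a = sin((1−f)δ)/sin δ ≈ 0.752, b = sin(fδ)/sin δ ≈ 0.403.
p = a·p₁ + b·p₂ ≈ (0.010, 0.665, 0.747); φ = arcsin(p_z) ≈ 48.35°, λ = atan2(p_y, p_x) ≈ 89.17°.

≈ 48°N, 89°E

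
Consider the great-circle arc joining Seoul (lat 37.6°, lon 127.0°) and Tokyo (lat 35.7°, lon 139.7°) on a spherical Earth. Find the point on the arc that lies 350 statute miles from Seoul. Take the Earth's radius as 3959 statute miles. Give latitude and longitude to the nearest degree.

Write both endpoints as unit vectors p₁, p₂ with components (cos φ cos λ, cos φ sin λ, sin φ).
The central angle between the endpoints is δ = arccos(p₁·p₂) ≈ 0.181 rad (10.4°). The total great-circle distance is δ·R ≈ 0.181 × 3959 ≈ 716 mi, so the target fraction is f = 350/716 ≈ 0.489.
Interpolate at f ≈ 0.489 with slerp weights a = sin((1−f)δ)/sin δ ≈ 0.513, b = sin(fδ)/sin δ ≈ 0.491.
p = a·p₁ + b·p₂ ≈ (-0.549, 0.583, 0.600); φ = arcsin(p_z) ≈ 36.84°, λ = atan2(p_y, p_x) ≈ 133.29°.

≈ lat 37°, lon 133°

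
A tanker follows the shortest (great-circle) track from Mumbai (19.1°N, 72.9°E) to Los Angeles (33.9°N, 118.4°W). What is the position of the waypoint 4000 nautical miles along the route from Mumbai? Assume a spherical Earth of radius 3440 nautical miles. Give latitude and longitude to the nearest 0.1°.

≈ (78.4°N, 139.3°E)

Convert each endpoint to a unit vector on the sphere (x = cos φ cos λ, y = cos φ sin λ, z = sin φ).
The central angle between the endpoints is δ = arccos(p₁·p₂) ≈ 2.198 rad (125.9°). The total great-circle distance is δ·R ≈ 2.198 × 3440 ≈ 7560 nmi, so the target fraction is f = 4000/7560 ≈ 0.529.
Interpolate at f ≈ 0.529 with slerp weights a = sin((1−f)δ)/sin δ ≈ 1.062, b = sin(fδ)/sin δ ≈ 1.133.
p = a·p₁ + b·p₂ ≈ (-0.152, 0.131, 0.980); φ = arcsin(p_z) ≈ 78.39°, λ = atan2(p_y, p_x) ≈ 139.26°.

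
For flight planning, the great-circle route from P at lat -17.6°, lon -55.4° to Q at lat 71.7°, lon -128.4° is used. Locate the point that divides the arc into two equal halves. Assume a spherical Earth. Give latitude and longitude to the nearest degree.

≈ lat 31°, lon -71°

The haversine formula gives a central angle δ ≈ 1.772 rad (101.5°) between the endpoints.
Interpolate at f = 1/2 with slerp weights a = sin((1−f)δ)/sin δ ≈ 0.790, b = sin(fδ)/sin δ ≈ 0.790.
p = a·p₁ + b·p₂ ≈ (0.274, -0.815, 0.511); φ = arcsin(p_z) ≈ 30.76°, λ = atan2(p_y, p_x) ≈ -71.43°.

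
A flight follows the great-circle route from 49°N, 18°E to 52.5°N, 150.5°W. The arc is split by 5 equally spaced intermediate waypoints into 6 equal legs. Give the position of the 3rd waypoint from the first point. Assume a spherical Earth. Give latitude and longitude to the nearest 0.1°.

≈ 85.0°N, 45.9°W

Write both endpoints as unit vectors p₁, p₂ with components (cos φ cos λ, cos φ sin λ, sin φ).
The central angle between the endpoints is δ = arccos(p₁·p₂) ≈ 1.362 rad (78.0°).
Interpolate at f = 3/6 with slerp weights a = sin((1−f)δ)/sin δ ≈ 0.644, b = sin(fδ)/sin δ ≈ 0.644.
p = a·p₁ + b·p₂ ≈ (0.061, -0.062, 0.996); φ = arcsin(p_z) ≈ 85.01°, λ = atan2(p_y, p_x) ≈ -45.88°.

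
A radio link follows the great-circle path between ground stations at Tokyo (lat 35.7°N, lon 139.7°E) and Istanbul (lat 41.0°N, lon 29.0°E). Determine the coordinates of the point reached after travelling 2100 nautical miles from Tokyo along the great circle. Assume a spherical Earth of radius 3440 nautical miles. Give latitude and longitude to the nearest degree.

≈ lat 53°N, lon 96°E

Write both endpoints as unit vectors p₁, p₂ with components (cos φ cos λ, cos φ sin λ, sin φ).
The central angle between the endpoints is δ = arccos(p₁·p₂) ≈ 1.404 rad (80.4°). The total great-circle distance is δ·R ≈ 1.404 × 3440 ≈ 4829 nmi, so the target fraction is f = 2100/4829 ≈ 0.435.
Interpolate at f ≈ 0.435 with slerp weights a = sin((1−f)δ)/sin δ ≈ 0.723, b = sin(fδ)/sin δ ≈ 0.581.
p = a·p₁ + b·p₂ ≈ (-0.064, 0.592, 0.803); φ = arcsin(p_z) ≈ 53.43°, λ = atan2(p_y, p_x) ≈ 96.16°.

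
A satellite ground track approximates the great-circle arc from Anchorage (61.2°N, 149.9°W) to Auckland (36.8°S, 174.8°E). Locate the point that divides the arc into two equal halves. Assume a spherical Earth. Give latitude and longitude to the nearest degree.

Convert each endpoint to a unit vector on the sphere (x = cos φ cos λ, y = cos φ sin λ, z = sin φ).
The central angle between the endpoints is δ = arccos(p₁·p₂) ≈ 1.782 rad (102.1°).
Interpolate at f = 1/2 with slerp weights a = sin((1−f)δ)/sin δ ≈ 0.796, b = sin(fδ)/sin δ ≈ 0.796.
p = a·p₁ + b·p₂ ≈ (-0.966, -0.134, 0.221); φ = arcsin(p_z) ≈ 12.74°, λ = atan2(p_y, p_x) ≈ -172.07°.

≈ 13°N, 172°W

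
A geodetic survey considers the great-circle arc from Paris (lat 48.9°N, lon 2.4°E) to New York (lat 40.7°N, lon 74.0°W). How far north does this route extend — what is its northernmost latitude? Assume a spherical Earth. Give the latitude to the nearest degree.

≈ 52°N

The great circle lies in the plane with unit normal n̂ = (p₁ × p₂)/|p₁ × p₂|.
Here n̂_z ≈ -0.610; the vertex latitude is φ_max = arccos|n̂_z| ≈ 52.4°.
Check via Clairaut: cos φ_max = |cos φ₁| · sin C = cos(48.9°)·sin(68.2°) ≈ 0.610, again giving ≈ 52.4°.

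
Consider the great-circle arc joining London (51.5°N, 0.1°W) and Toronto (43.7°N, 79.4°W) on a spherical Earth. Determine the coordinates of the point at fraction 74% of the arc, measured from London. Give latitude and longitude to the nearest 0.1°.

Convert each endpoint to a unit vector on the sphere (x = cos φ cos λ, y = cos φ sin λ, z = sin φ).
The central angle between the endpoints is δ = arccos(p₁·p₂) ≈ 0.897 rad (51.4°).
Interpolate at f = 0.74 with slerp weights a = sin((1−f)δ)/sin δ ≈ 0.296, b = sin(fδ)/sin δ ≈ 0.788.
p = a·p₁ + b·p₂ ≈ (0.289, -0.561, 0.776); φ = arcsin(p_z) ≈ 50.90°, λ = atan2(p_y, p_x) ≈ -62.73°.

≈ 50.9°N, 62.7°W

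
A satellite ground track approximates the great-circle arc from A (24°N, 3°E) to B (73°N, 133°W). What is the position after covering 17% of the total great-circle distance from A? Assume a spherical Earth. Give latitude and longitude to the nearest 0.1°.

≈ (37.0°N, 0.4°W)

The haversine formula gives a central angle δ ≈ 1.373 rad (78.6°) between the endpoints.
Interpolate at f = 0.17 with slerp weights a = sin((1−f)δ)/sin δ ≈ 0.926, b = sin(fδ)/sin δ ≈ 0.236.
p = a·p₁ + b·p₂ ≈ (0.798, -0.006, 0.602); φ = arcsin(p_z) ≈ 37.04°, λ = atan2(p_y, p_x) ≈ -0.44°.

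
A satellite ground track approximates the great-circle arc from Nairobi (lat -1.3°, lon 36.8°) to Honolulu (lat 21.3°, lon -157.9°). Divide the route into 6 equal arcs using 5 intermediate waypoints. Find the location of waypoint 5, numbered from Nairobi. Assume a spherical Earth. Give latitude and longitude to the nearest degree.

≈ lat 41°, lon -178°

Write both endpoints as unit vectors p₁, p₂ with components (cos φ cos λ, cos φ sin λ, sin φ).
The central angle between the endpoints is δ = arccos(p₁·p₂) ≈ 2.712 rad (155.4°).
Interpolate at f = 5/6 with slerp weights a = sin((1−f)δ)/sin δ ≈ 1.049, b = sin(fδ)/sin δ ≈ 1.853.
p = a·p₁ + b·p₂ ≈ (-0.760, -0.021, 0.649); φ = arcsin(p_z) ≈ 40.50°, λ = atan2(p_y, p_x) ≈ -178.39°.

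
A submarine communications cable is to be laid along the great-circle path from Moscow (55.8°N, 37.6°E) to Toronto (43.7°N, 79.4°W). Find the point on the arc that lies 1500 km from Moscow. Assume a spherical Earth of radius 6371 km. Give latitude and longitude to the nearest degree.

≈ 64°N, 16°E

Convert each endpoint to a unit vector on the sphere (x = cos φ cos λ, y = cos φ sin λ, z = sin φ).
The central angle between the endpoints is δ = arccos(p₁·p₂) ≈ 1.173 rad (67.2°). The total great-circle distance is δ·R ≈ 1.173 × 6371 ≈ 7476 km, so the target fraction is f = 1500/7476 ≈ 0.201.
Interpolate at f ≈ 0.201 with slerp weights a = sin((1−f)δ)/sin δ ≈ 0.875, b = sin(fδ)/sin δ ≈ 0.253.
p = a·p₁ + b·p₂ ≈ (0.423, 0.120, 0.898); φ = arcsin(p_z) ≈ 63.91°, λ = atan2(p_y, p_x) ≈ 15.85°.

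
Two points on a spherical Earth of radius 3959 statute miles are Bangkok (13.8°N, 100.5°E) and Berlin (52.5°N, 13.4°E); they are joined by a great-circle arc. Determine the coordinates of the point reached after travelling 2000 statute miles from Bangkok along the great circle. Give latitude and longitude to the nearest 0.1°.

≈ 35.2°N, 78.8°E

The haversine formula gives a central angle δ ≈ 1.350 rad (77.3°) between the endpoints. The total great-circle distance is δ·R ≈ 1.350 × 3959 ≈ 5344 mi, so the target fraction is f = 2000/5344 ≈ 0.374.
Interpolate at f ≈ 0.374 with slerp weights a = sin((1−f)δ)/sin δ ≈ 0.766, b = sin(fδ)/sin δ ≈ 0.496.
p = a·p₁ + b·p₂ ≈ (0.158, 0.802, 0.576); φ = arcsin(p_z) ≈ 35.19°, λ = atan2(p_y, p_x) ≈ 78.84°.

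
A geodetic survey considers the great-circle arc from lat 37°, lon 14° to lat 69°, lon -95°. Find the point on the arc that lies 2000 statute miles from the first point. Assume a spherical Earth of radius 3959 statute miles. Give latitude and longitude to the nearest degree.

≈ lat 62°, lon -9°

Write both endpoints as unit vectors p₁, p₂ with components (cos φ cos λ, cos φ sin λ, sin φ).
The central angle between the endpoints is δ = arccos(p₁·p₂) ≈ 1.083 rad (62.1°). The total great-circle distance is δ·R ≈ 1.083 × 3959 ≈ 4288 mi, so the target fraction is f = 2000/4288 ≈ 0.466.
Interpolate at f ≈ 0.466 with slerp weights a = sin((1−f)δ)/sin δ ≈ 0.618, b = sin(fδ)/sin δ ≈ 0.548.
p = a·p₁ + b·p₂ ≈ (0.462, -0.076, 0.884); φ = arcsin(p_z) ≈ 62.08°, λ = atan2(p_y, p_x) ≈ -9.36°.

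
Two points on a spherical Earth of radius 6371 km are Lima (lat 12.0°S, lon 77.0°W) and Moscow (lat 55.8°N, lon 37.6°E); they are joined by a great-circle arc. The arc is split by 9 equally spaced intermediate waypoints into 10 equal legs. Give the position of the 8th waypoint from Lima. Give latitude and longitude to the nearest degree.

Write both endpoints as unit vectors p₁, p₂ with components (cos φ cos λ, cos φ sin λ, sin φ).
The central angle between the endpoints is δ = arccos(p₁·p₂) ≈ 1.983 rad (113.6°).
Interpolate at f = 8/10 with slerp weights a = sin((1−f)δ)/sin δ ≈ 0.422, b = sin(fδ)/sin δ ≈ 1.091.
p = a·p₁ + b·p₂ ≈ (0.579, -0.028, 0.815); φ = arcsin(p_z) ≈ 54.59°, λ = atan2(p_y, p_x) ≈ -2.73°.

≈ lat 55°N, lon 3°W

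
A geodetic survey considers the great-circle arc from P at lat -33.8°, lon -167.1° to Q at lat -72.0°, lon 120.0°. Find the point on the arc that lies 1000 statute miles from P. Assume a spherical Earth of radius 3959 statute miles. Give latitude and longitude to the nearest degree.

From cos δ = sin φ₁ sin φ₂ + cos φ₁ cos φ₂ cos Δλ, the central angle is δ ≈ 0.922 rad (52.8°). The total great-circle distance is δ·R ≈ 0.922 × 3959 ≈ 3648 mi, so the target fraction is f = 1000/3648 ≈ 0.274.
Interpolate at f ≈ 0.274 with slerp weights a = sin((1−f)δ)/sin δ ≈ 0.779, b = sin(fδ)/sin δ ≈ 0.314.
p = a·p₁ + b·p₂ ≈ (-0.679, -0.060, -0.732); φ = arcsin(p_z) ≈ -47.01°, λ = atan2(p_y, p_x) ≈ -174.91°.

≈ lat -47°, lon -175°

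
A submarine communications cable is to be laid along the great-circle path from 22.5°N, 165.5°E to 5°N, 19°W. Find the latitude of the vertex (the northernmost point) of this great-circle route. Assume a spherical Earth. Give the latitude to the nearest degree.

The great circle lies in the plane with unit normal n̂ = (p₁ × p₂)/|p₁ × p₂|.
Here n̂_z ≈ +0.155; the vertex latitude is φ_max = arccos|n̂_z| ≈ 81.1°.
Check via Clairaut: cos φ_max = |cos φ₁| · sin C = cos(22.5°)·sin(9.6°) ≈ 0.155, again giving ≈ 81.1°.

≈ 81°N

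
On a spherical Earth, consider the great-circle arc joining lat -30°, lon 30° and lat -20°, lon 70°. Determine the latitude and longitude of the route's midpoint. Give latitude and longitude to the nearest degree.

≈ lat -26°, lon 51°

Convert each endpoint to a unit vector on the sphere (x = cos φ cos λ, y = cos φ sin λ, z = sin φ).
The central angle between the endpoints is δ = arccos(p₁·p₂) ≈ 0.653 rad (37.4°).
Interpolate at f = 1/2 with slerp weights a = sin((1−f)δ)/sin δ ≈ 0.528, b = sin(fδ)/sin δ ≈ 0.528.
p = a·p₁ + b·p₂ ≈ (0.566, 0.695, -0.444); φ = arcsin(p_z) ≈ -26.39°, λ = atan2(p_y, p_x) ≈ 50.85°.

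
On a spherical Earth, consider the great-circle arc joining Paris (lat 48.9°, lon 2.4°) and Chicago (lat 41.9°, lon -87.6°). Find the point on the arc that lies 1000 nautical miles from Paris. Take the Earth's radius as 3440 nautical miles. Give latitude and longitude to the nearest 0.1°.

Convert each endpoint to a unit vector on the sphere (x = cos φ cos λ, y = cos φ sin λ, z = sin φ).
The central angle between the endpoints is δ = arccos(p₁·p₂) ≈ 1.043 rad (59.8°). The total great-circle distance is δ·R ≈ 1.043 × 3440 ≈ 3589 nmi, so the target fraction is f = 1000/3589 ≈ 0.279.
Interpolate at f ≈ 0.279 with slerp weights a = sin((1−f)δ)/sin δ ≈ 0.791, b = sin(fδ)/sin δ ≈ 0.332.
p = a·p₁ + b·p₂ ≈ (0.530, -0.225, 0.818); φ = arcsin(p_z) ≈ 54.85°, λ = atan2(p_y, p_x) ≈ -22.99°.

≈ lat 54.9°, lon -23.0°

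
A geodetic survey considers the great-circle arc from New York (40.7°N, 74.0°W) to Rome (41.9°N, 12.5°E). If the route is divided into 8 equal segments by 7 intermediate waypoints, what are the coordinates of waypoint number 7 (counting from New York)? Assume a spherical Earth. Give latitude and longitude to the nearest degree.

≈ 46°N, 3°E

From cos δ = sin φ₁ sin φ₂ + cos φ₁ cos φ₂ cos Δλ, the central angle is δ ≈ 1.082 rad (62.0°).
Interpolate at f = 7/8 with slerp weights a = sin((1−f)δ)/sin δ ≈ 0.153, b = sin(fδ)/sin δ ≈ 0.919.
p = a·p₁ + b·p₂ ≈ (0.700, 0.037, 0.713); φ = arcsin(p_z) ≈ 45.51°, λ = atan2(p_y, p_x) ≈ 3.01°.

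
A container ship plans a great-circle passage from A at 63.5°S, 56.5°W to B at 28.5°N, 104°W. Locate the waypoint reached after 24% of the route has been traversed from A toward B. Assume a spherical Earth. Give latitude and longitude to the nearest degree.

≈ 43°S, 78°W

Write both endpoints as unit vectors p₁, p₂ with components (cos φ cos λ, cos φ sin λ, sin φ).
The central angle between the endpoints is δ = arccos(p₁·p₂) ≈ 1.734 rad (99.3°).
Interpolate at f = 0.24 with slerp weights a = sin((1−f)δ)/sin δ ≈ 0.981, b = sin(fδ)/sin δ ≈ 0.410.
p = a·p₁ + b·p₂ ≈ (0.155, -0.714, -0.683); φ = arcsin(p_z) ≈ -43.04°, λ = atan2(p_y, p_x) ≈ -77.79°.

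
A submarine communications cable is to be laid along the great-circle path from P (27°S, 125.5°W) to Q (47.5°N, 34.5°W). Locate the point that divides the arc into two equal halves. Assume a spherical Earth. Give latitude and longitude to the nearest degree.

≈ (14°N, 88°W)

Write both endpoints as unit vectors p₁, p₂ with components (cos φ cos λ, cos φ sin λ, sin φ).
The central angle between the endpoints is δ = arccos(p₁·p₂) ≈ 1.923 rad (110.2°).
Interpolate at f = 1/2 with slerp weights a = sin((1−f)δ)/sin δ ≈ 0.874, b = sin(fδ)/sin δ ≈ 0.874.
p = a·p₁ + b·p₂ ≈ (0.034, -0.968, 0.248); φ = arcsin(p_z) ≈ 14.33°, λ = atan2(p_y, p_x) ≈ -87.97°.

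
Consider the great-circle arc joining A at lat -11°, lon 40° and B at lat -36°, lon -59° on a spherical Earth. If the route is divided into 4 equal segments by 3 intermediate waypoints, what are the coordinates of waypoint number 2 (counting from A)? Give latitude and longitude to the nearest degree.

≈ lat -34°, lon -3°

Convert each endpoint to a unit vector on the sphere (x = cos φ cos λ, y = cos φ sin λ, z = sin φ).
The central angle between the endpoints is δ = arccos(p₁·p₂) ≈ 1.583 rad (90.7°).
Interpolate at f = 2/4 with slerp weights a = sin((1−f)δ)/sin δ ≈ 0.711, b = sin(fδ)/sin δ ≈ 0.711.
p = a·p₁ + b·p₂ ≈ (0.831, -0.044, -0.554); φ = arcsin(p_z) ≈ -33.64°, λ = atan2(p_y, p_x) ≈ -3.06°.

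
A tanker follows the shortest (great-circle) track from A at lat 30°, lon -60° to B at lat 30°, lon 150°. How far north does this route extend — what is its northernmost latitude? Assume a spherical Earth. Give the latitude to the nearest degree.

The great circle lies in the plane with unit normal n̂ = (p₁ × p₂)/|p₁ × p₂|.
Here n̂_z ≈ -0.409; the vertex latitude is φ_max = arccos|n̂_z| ≈ 65.9°.

≈ 66°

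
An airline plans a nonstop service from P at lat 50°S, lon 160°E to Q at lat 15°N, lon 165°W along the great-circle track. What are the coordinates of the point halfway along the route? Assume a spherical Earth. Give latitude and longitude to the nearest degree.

From cos δ = sin φ₁ sin φ₂ + cos φ₁ cos φ₂ cos Δλ, the central angle is δ ≈ 1.255 rad (71.9°).
Interpolate at f = 1/2 with slerp weights a = sin((1−f)δ)/sin δ ≈ 0.618, b = sin(fδ)/sin δ ≈ 0.618.
p = a·p₁ + b·p₂ ≈ (-0.949, -0.019, -0.313); φ = arcsin(p_z) ≈ -18.26°, λ = atan2(p_y, p_x) ≈ -178.88°.

≈ lat 18°S, lon 179°W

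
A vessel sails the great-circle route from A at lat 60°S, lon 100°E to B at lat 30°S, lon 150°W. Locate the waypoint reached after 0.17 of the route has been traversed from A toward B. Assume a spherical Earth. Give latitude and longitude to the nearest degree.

≈ lat 65°S, lon 125°E

Write both endpoints as unit vectors p₁, p₂ with components (cos φ cos λ, cos φ sin λ, sin φ).
The central angle between the endpoints is δ = arccos(p₁·p₂) ≈ 1.282 rad (73.4°).
Interpolate at f = 0.17 with slerp weights a = sin((1−f)δ)/sin δ ≈ 0.912, b = sin(fδ)/sin δ ≈ 0.226.
p = a·p₁ + b·p₂ ≈ (-0.248, 0.351, -0.903); φ = arcsin(p_z) ≈ -64.51°, λ = atan2(p_y, p_x) ≈ 125.25°.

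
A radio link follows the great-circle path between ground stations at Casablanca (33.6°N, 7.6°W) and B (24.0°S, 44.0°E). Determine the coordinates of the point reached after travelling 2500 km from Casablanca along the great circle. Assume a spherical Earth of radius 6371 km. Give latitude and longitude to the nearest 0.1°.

From cos δ = sin φ₁ sin φ₂ + cos φ₁ cos φ₂ cos Δλ, the central angle is δ ≈ 1.321 rad (75.7°). The total great-circle distance is δ·R ≈ 1.321 × 6371 ≈ 8414 km, so the target fraction is f = 2500/8414 ≈ 0.297.
Interpolate at f ≈ 0.297 with slerp weights a = sin((1−f)δ)/sin δ ≈ 0.826, b = sin(fδ)/sin δ ≈ 0.395.
p = a·p₁ + b·p₂ ≈ (0.942, 0.159, 0.297); φ = arcsin(p_z) ≈ 17.26°, λ = atan2(p_y, p_x) ≈ 9.61°.

≈ (17.3°N, 9.6°E)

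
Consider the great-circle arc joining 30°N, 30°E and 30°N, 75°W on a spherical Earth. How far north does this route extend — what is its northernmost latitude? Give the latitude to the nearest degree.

The great circle lies in the plane with unit normal n̂ = (p₁ × p₂)/|p₁ × p₂|.
Here n̂_z ≈ -0.726; the vertex latitude is φ_max = arccos|n̂_z| ≈ 43.5°.
Check via Clairaut: cos φ_max = |cos φ₁| · sin C = cos(30.0°)·sin(56.9°) ≈ 0.726, again giving ≈ 43.5°.

≈ 43°N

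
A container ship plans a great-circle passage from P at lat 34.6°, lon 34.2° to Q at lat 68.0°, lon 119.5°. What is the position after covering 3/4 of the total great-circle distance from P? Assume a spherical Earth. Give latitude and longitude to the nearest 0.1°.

≈ lat 66.3°, lon 82.8°

Write both endpoints as unit vectors p₁, p₂ with components (cos φ cos λ, cos φ sin λ, sin φ).
The central angle between the endpoints is δ = arccos(p₁·p₂) ≈ 0.986 rad (56.5°).
Interpolate at f = 3/4 with slerp weights a = sin((1−f)δ)/sin δ ≈ 0.293, b = sin(fδ)/sin δ ≈ 0.808.
p = a·p₁ + b·p₂ ≈ (0.050, 0.399, 0.916); φ = arcsin(p_z) ≈ 66.29°, λ = atan2(p_y, p_x) ≈ 82.83°.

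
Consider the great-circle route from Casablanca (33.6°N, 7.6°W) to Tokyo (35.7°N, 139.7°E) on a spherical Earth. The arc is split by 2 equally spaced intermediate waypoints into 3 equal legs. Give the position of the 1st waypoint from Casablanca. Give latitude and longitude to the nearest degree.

≈ 61°N, 25°E

Convert each endpoint to a unit vector on the sphere (x = cos φ cos λ, y = cos φ sin λ, z = sin φ).
The central angle between the endpoints is δ = arccos(p₁·p₂) ≈ 1.820 rad (104.3°).
Interpolate at f = 1/3 with slerp weights a = sin((1−f)δ)/sin δ ≈ 0.966, b = sin(fδ)/sin δ ≈ 0.588.
p = a·p₁ + b·p₂ ≈ (0.434, 0.202, 0.878); φ = arcsin(p_z) ≈ 61.41°, λ = atan2(p_y, p_x) ≈ 25.03°.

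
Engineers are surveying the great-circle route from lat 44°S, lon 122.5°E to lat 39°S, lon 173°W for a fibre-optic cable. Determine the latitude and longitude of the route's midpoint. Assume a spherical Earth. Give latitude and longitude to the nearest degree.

≈ lat 46°S, lon 156°E

Write both endpoints as unit vectors p₁, p₂ with components (cos φ cos λ, cos φ sin λ, sin φ).
The central angle between the endpoints is δ = arccos(p₁·p₂) ≈ 0.826 rad (47.3°).
Interpolate at f = 1/2 with slerp weights a = sin((1−f)δ)/sin δ ≈ 0.546, b = sin(fδ)/sin δ ≈ 0.546.
p = a·p₁ + b·p₂ ≈ (-0.632, 0.279, -0.723); φ = arcsin(p_z) ≈ -46.28°, λ = atan2(p_y, p_x) ≈ 156.15°.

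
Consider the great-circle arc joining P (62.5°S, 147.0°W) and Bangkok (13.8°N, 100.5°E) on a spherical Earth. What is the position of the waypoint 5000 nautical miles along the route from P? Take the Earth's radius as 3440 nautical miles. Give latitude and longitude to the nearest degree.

The haversine formula gives a central angle δ ≈ 1.964 rad (112.5°) between the endpoints. The total great-circle distance is δ·R ≈ 1.964 × 3440 ≈ 6756 nmi, so the target fraction is f = 5000/6756 ≈ 0.740.
Interpolate at f ≈ 0.740 with slerp weights a = sin((1−f)δ)/sin δ ≈ 0.529, b = sin(fδ)/sin δ ≈ 1.075.
p = a·p₁ + b·p₂ ≈ (-0.395, 0.894, -0.213); φ = arcsin(p_z) ≈ -12.29°, λ = atan2(p_y, p_x) ≈ 113.85°.

≈ (12°S, 114°E)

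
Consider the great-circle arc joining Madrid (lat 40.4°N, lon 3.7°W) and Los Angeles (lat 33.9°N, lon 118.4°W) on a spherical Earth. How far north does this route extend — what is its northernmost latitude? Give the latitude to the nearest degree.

The great circle lies in the plane with unit normal n̂ = (p₁ × p₂)/|p₁ × p₂|.
Here n̂_z ≈ -0.577; the vertex latitude is φ_max = arccos|n̂_z| ≈ 54.8°.
Check via Clairaut: cos φ_max = |cos φ₁| · sin C = cos(40.4°)·sin(49.3°) ≈ 0.577, again giving ≈ 54.8°.

≈ 55°N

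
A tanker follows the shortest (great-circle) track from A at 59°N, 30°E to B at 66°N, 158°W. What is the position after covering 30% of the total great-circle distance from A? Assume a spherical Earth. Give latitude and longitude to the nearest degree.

≈ 75°N, 34°E

The haversine formula gives a central angle δ ≈ 0.957 rad (54.9°) between the endpoints.
Interpolate at f = 0.30 with slerp weights a = sin((1−f)δ)/sin δ ≈ 0.760, b = sin(fδ)/sin δ ≈ 0.346.
p = a·p₁ + b·p₂ ≈ (0.208, 0.143, 0.968); φ = arcsin(p_z) ≈ 75.38°, λ = atan2(p_y, p_x) ≈ 34.46°.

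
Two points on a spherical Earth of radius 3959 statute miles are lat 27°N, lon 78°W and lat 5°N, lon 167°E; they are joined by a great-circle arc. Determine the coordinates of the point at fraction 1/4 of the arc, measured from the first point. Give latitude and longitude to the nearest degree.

Write both endpoints as unit vectors p₁, p₂ with components (cos φ cos λ, cos φ sin λ, sin φ).
The central angle between the endpoints is δ = arccos(p₁·p₂) ≈ 1.913 rad (109.6°).
Interpolate at f = 1/4 with slerp weights a = sin((1−f)δ)/sin δ ≈ 1.052, b = sin(fδ)/sin δ ≈ 0.489.
p = a·p₁ + b·p₂ ≈ (-0.279, -0.807, 0.520); φ = arcsin(p_z) ≈ 31.34°, λ = atan2(p_y, p_x) ≈ -109.09°.

≈ lat 31°N, lon 109°W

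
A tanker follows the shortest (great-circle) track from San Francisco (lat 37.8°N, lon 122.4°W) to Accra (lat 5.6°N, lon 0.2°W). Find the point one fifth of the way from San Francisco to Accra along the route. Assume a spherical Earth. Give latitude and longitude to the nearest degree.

The haversine formula gives a central angle δ ≈ 1.938 rad (111.1°) between the endpoints.
Interpolate at f = 1/5 with slerp weights a = sin((1−f)δ)/sin δ ≈ 1.071, b = sin(fδ)/sin δ ≈ 0.405.
p = a·p₁ + b·p₂ ≈ (-0.050, -0.716, 0.696); φ = arcsin(p_z) ≈ 44.12°, λ = atan2(p_y, p_x) ≈ -94.03°.

≈ lat 44°N, lon 94°W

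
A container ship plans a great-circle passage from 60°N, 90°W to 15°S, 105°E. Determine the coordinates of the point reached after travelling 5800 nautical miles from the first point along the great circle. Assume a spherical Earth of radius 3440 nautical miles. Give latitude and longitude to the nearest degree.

≈ 21°N, 112°E

Convert each endpoint to a unit vector on the sphere (x = cos φ cos λ, y = cos φ sin λ, z = sin φ).
The central angle between the endpoints is δ = arccos(p₁·p₂) ≈ 2.333 rad (133.7°). The total great-circle distance is δ·R ≈ 2.333 × 3440 ≈ 8026 nmi, so the target fraction is f = 5800/8026 ≈ 0.723.
Interpolate at f ≈ 0.723 with slerp weights a = sin((1−f)δ)/sin δ ≈ 0.834, b = sin(fδ)/sin δ ≈ 1.374.
p = a·p₁ + b·p₂ ≈ (-0.343, 0.865, 0.366); φ = arcsin(p_z) ≈ 21.50°, λ = atan2(p_y, p_x) ≈ 111.66°.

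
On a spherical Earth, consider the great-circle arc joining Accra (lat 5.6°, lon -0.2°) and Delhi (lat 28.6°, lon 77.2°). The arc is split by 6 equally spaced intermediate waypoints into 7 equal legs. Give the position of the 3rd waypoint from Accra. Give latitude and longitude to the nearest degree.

≈ lat 20°, lon 30°

Convert each endpoint to a unit vector on the sphere (x = cos φ cos λ, y = cos φ sin λ, z = sin φ).
The central angle between the endpoints is δ = arccos(p₁·p₂) ≈ 1.331 rad (76.3°).
Interpolate at f = 3/7 with slerp weights a = sin((1−f)δ)/sin δ ≈ 0.710, b = sin(fδ)/sin δ ≈ 0.556.
p = a·p₁ + b·p₂ ≈ (0.814, 0.474, 0.335); φ = arcsin(p_z) ≈ 19.60°, λ = atan2(p_y, p_x) ≈ 30.17°.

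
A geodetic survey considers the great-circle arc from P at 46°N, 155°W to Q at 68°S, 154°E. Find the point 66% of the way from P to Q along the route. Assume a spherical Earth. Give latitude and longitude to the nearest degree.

Convert each endpoint to a unit vector on the sphere (x = cos φ cos λ, y = cos φ sin λ, z = sin φ).
The central angle between the endpoints is δ = arccos(p₁·p₂) ≈ 2.098 rad (120.2°).
Interpolate at f = 0.66 with slerp weights a = sin((1−f)δ)/sin δ ≈ 0.757, b = sin(fδ)/sin δ ≈ 1.137.
p = a·p₁ + b·p₂ ≈ (-0.860, -0.036, -0.510); φ = arcsin(p_z) ≈ -30.64°, λ = atan2(p_y, p_x) ≈ -177.63°.

≈ 31°S, 178°W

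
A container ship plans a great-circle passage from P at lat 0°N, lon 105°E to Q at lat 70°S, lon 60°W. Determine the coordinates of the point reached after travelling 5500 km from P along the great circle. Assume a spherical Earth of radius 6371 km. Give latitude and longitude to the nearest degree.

Write both endpoints as unit vectors p₁, p₂ with components (cos φ cos λ, cos φ sin λ, sin φ).
The central angle between the endpoints is δ = arccos(p₁·p₂) ≈ 1.907 rad (109.3°). The total great-circle distance is δ·R ≈ 1.907 × 6371 ≈ 12153 km, so the target fraction is f = 5500/12153 ≈ 0.453.
Interpolate at f ≈ 0.453 with slerp weights a = sin((1−f)δ)/sin δ ≈ 0.916, b = sin(fδ)/sin δ ≈ 0.805.
p = a·p₁ + b·p₂ ≈ (-0.099, 0.646, -0.757); φ = arcsin(p_z) ≈ -49.17°, λ = atan2(p_y, p_x) ≈ 98.74°.

≈ lat 49°S, lon 99°E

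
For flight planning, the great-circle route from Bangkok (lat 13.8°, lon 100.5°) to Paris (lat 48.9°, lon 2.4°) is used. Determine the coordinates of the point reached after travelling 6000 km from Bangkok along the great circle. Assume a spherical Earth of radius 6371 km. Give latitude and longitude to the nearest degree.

Convert each endpoint to a unit vector on the sphere (x = cos φ cos λ, y = cos φ sin λ, z = sin φ).
The central angle between the endpoints is δ = arccos(p₁·p₂) ≈ 1.481 rad (84.8°). The total great-circle distance is δ·R ≈ 1.481 × 6371 ≈ 9435 km, so the target fraction is f = 6000/9435 ≈ 0.636.
Interpolate at f ≈ 0.636 with slerp weights a = sin((1−f)δ)/sin δ ≈ 0.515, b = sin(fδ)/sin δ ≈ 0.812.
p = a·p₁ + b·p₂ ≈ (0.442, 0.515, 0.735); φ = arcsin(p_z) ≈ 47.29°, λ = atan2(p_y, p_x) ≈ 49.34°.

≈ lat 47°, lon 49°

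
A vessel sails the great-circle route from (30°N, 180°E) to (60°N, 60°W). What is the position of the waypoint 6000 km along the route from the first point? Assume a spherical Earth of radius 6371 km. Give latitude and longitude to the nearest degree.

≈ (67°N, 112°W)

Write both endpoints as unit vectors p₁, p₂ with components (cos φ cos λ, cos φ sin λ, sin φ).
The central angle between the endpoints is δ = arccos(p₁·p₂) ≈ 1.353 rad (77.5°). The total great-circle distance is δ·R ≈ 1.353 × 6371 ≈ 8617 km, so the target fraction is f = 6000/8617 ≈ 0.696.
Interpolate at f ≈ 0.696 with slerp weights a = sin((1−f)δ)/sin δ ≈ 0.409, b = sin(fδ)/sin δ ≈ 0.828.
p = a·p₁ + b·p₂ ≈ (-0.147, -0.359, 0.922); φ = arcsin(p_z) ≈ 67.19°, λ = atan2(p_y, p_x) ≈ -112.31°.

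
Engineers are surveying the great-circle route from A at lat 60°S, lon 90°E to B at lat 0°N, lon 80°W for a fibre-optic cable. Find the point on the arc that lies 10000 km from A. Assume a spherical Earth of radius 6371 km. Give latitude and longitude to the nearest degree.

≈ lat 29°S, lon 77°W

Write both endpoints as unit vectors p₁, p₂ with components (cos φ cos λ, cos φ sin λ, sin φ).
The central angle between the endpoints is δ = arccos(p₁·p₂) ≈ 2.086 rad (119.5°). The total great-circle distance is δ·R ≈ 2.086 × 6371 ≈ 13288 km, so the target fraction is f = 10000/13288 ≈ 0.753.
Interpolate at f ≈ 0.753 with slerp weights a = sin((1−f)δ)/sin δ ≈ 0.567, b = sin(fδ)/sin δ ≈ 1.149.
p = a·p₁ + b·p₂ ≈ (0.200, -0.848, -0.491); φ = arcsin(p_z) ≈ -29.40°, λ = atan2(p_y, p_x) ≈ -76.76°.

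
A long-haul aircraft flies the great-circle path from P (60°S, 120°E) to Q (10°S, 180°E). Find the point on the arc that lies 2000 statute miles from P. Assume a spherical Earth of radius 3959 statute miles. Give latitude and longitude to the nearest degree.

Write both endpoints as unit vectors p₁, p₂ with components (cos φ cos λ, cos φ sin λ, sin φ).
The central angle between the endpoints is δ = arccos(p₁·p₂) ≈ 1.163 rad (66.6°). The total great-circle distance is δ·R ≈ 1.163 × 3959 ≈ 4604 mi, so the target fraction is f = 2000/4604 ≈ 0.434.
Interpolate at f ≈ 0.434 with slerp weights a = sin((1−f)δ)/sin δ ≈ 0.666, b = sin(fδ)/sin δ ≈ 0.527.
p = a·p₁ + b·p₂ ≈ (-0.686, 0.288, -0.668); φ = arcsin(p_z) ≈ -41.94°, λ = atan2(p_y, p_x) ≈ 157.19°.

≈ (42°S, 157°E)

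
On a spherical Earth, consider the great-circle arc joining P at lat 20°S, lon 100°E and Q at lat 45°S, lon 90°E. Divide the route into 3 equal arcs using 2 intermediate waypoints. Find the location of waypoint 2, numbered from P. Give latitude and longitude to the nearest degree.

≈ lat 37°S, lon 94°E

From cos δ = sin φ₁ sin φ₂ + cos φ₁ cos φ₂ cos Δλ, the central angle is δ ≈ 0.460 rad (26.3°).
Interpolate at f = 2/3 with slerp weights a = sin((1−f)δ)/sin δ ≈ 0.344, b = sin(fδ)/sin δ ≈ 0.680.
p = a·p₁ + b·p₂ ≈ (-0.056, 0.799, -0.598); φ = arcsin(p_z) ≈ -36.76°, λ = atan2(p_y, p_x) ≈ 94.02°.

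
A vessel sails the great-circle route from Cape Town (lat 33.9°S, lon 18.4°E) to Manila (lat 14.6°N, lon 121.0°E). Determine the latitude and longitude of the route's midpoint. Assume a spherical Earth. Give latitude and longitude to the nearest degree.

The haversine formula gives a central angle δ ≈ 1.892 rad (108.4°) between the endpoints.
Interpolate at f = 1/2 with slerp weights a = sin((1−f)δ)/sin δ ≈ 0.855, b = sin(fδ)/sin δ ≈ 0.855.
p = a·p₁ + b·p₂ ≈ (0.247, 0.933, -0.261); φ = arcsin(p_z) ≈ -15.15°, λ = atan2(p_y, p_x) ≈ 75.16°.

≈ lat 15°S, lon 75°E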